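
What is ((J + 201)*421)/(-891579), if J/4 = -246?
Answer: 109881/297193 ≈ 0.36973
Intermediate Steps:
J = -984 (J = 4*(-246) = -984)
((J + 201)*421)/(-891579) = ((-984 + 201)*421)/(-891579) = -783*421*(-1/891579) = -329643*(-1/891579) = 109881/297193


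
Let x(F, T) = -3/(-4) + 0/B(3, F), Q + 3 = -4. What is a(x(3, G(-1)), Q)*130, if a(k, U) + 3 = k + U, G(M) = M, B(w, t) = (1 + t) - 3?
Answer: -2405/2 ≈ -1202.5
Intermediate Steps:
Q = -7 (Q = -3 - 4 = -7)
B(w, t) = -2 + t
x(F, T) = ¾ (x(F, T) = -3/(-4) + 0/(-2 + F) = -3*(-¼) + 0 = ¾ + 0 = ¾)
a(k, U) = -3 + U + k (a(k, U) = -3 + (k + U) = -3 + (U + k) = -3 + U + k)
a(x(3, G(-1)), Q)*130 = (-3 - 7 + ¾)*130 = -37/4*130 = -2405/2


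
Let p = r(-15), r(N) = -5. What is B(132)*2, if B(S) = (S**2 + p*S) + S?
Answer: 33792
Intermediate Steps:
p = -5
B(S) = S**2 - 4*S (B(S) = (S**2 - 5*S) + S = S**2 - 4*S)
B(132)*2 = (132*(-4 + 132))*2 = (132*128)*2 = 16896*2 = 33792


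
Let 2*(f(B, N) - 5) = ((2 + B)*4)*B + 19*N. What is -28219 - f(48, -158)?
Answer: -31523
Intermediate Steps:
f(B, N) = 5 + 19*N/2 + B*(8 + 4*B)/2 (f(B, N) = 5 + (((2 + B)*4)*B + 19*N)/2 = 5 + ((8 + 4*B)*B + 19*N)/2 = 5 + (B*(8 + 4*B) + 19*N)/2 = 5 + (19*N + B*(8 + 4*B))/2 = 5 + (19*N/2 + B*(8 + 4*B)/2) = 5 + 19*N/2 + B*(8 + 4*B)/2)
-28219 - f(48, -158) = -28219 - (5 + 2*48**2 + 4*48 + (19/2)*(-158)) = -28219 - (5 + 2*2304 + 192 - 1501) = -28219 - (5 + 4608 + 192 - 1501) = -28219 - 1*3304 = -28219 - 3304 = -31523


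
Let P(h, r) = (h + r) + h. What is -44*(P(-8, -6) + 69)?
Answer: -2068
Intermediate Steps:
P(h, r) = r + 2*h
-44*(P(-8, -6) + 69) = -44*((-6 + 2*(-8)) + 69) = -44*((-6 - 16) + 69) = -44*(-22 + 69) = -44*47 = -2068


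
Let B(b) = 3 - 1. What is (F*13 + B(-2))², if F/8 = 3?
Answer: 98596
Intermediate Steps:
F = 24 (F = 8*3 = 24)
B(b) = 2
(F*13 + B(-2))² = (24*13 + 2)² = (312 + 2)² = 314² = 98596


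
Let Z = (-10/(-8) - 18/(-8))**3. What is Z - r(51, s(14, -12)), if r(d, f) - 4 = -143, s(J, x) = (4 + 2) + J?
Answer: 1455/8 ≈ 181.88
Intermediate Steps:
s(J, x) = 6 + J
r(d, f) = -139 (r(d, f) = 4 - 143 = -139)
Z = 343/8 (Z = (-10*(-1/8) - 18*(-1/8))**3 = (5/4 + 9/4)**3 = (7/2)**3 = 343/8 ≈ 42.875)
Z - r(51, s(14, -12)) = 343/8 - 1*(-139) = 343/8 + 139 = 1455/8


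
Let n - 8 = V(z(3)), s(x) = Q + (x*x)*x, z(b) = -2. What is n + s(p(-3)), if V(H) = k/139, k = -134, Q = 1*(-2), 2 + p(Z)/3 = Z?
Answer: -468425/139 ≈ -3370.0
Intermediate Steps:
p(Z) = -6 + 3*Z
Q = -2
V(H) = -134/139
s(x) = -2 + x**3 (s(x) = -2 + (x*x)*x = -2 + x**2*x = -2 + x**3)
n = 978/139 (n = 8 - 134/139 = 978/139 ≈ 7.0360)
n + s(p(-3)) = 978/139 + (-2 + (-6 + 3*(-3))**3) = 978/139 + (-2 + (-6 - 9)**3) = 978/139 + (-2 + (-15)**3) = 978/139 + (-2 - 3375) = 978/139 - 3377 = -468425/139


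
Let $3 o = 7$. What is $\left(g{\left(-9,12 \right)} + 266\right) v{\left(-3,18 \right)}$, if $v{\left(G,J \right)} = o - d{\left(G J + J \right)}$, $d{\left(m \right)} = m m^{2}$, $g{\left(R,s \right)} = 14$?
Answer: $\frac{39193000}{3} \approx 1.3064 \cdot 10^{7}$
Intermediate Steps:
$o = \frac{7}{3}$ ($o = \frac{1}{3} \cdot 7 = \frac{7}{3} \approx 2.3333$)
$d{\left(m \right)} = m^{3}$
$v{\left(G,J \right)} = \frac{7}{3} - \left(J + G J\right)^{3}$ ($v{\left(G,J \right)} = \frac{7}{3} - \left(G J + J\right)^{3} = \frac{7}{3} - \left(J + G J\right)^{3}$)
$\left(g{\left(-9,12 \right)} + 266\right) v{\left(-3,18 \right)} = \left(14 + 266\right) \left(\frac{7}{3} - 18^{3} \left(1 - 3\right)^{3}\right) = 280 \left(\frac{7}{3} - 5832 \left(-2\right)^{3}\right) = 280 \left(\frac{7}{3} - 5832 \left(-8\right)\right) = 280 \left(\frac{7}{3} + 46656\right) = 280 \cdot \frac{139975}{3} = \frac{39193000}{3}$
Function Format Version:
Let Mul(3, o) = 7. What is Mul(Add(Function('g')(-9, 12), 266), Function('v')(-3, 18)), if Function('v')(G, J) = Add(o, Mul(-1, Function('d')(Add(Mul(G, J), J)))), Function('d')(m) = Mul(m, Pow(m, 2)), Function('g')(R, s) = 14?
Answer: Rational(39193000, 3) ≈ 1.3064e+7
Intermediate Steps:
o = Rational(7, 3) (o = Mul(Rational(1, 3), 7) = Rational(7, 3) ≈ 2.3333)
Function('d')(m) = Pow(m, 3)
Function('v')(G, J) = Add(Rational(7, 3), Mul(-1, Pow(Add(J, Mul(G, J)), 3))) (Function('v')(G, J) = Add(Rational(7, 3), Mul(-1, Pow(Add(Mul(G, J), J), 3))) = Add(Rational(7, 3), Mul(-1, Pow(Add(J, Mul(G, J)), 3))))
Mul(Add(Function('g')(-9, 12), 266), Function('v')(-3, 18)) = Mul(Add(14, 266), Add(Rational(7, 3), Mul(-1, Pow(18, 3), Pow(Add(1, -3), 3)))) = Mul(280, Add(Rational(7, 3), Mul(-1, 5832, Pow(-2, 3)))) = Mul(280, Add(Rational(7, 3), Mul(-1, 5832, -8))) = Mul(280, Add(Rational(7, 3), 46656)) = Mul(280, Rational(139975, 3)) = Rational(39193000, 3)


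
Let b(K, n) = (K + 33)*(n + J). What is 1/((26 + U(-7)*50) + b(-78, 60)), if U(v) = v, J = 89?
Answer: -1/7029 ≈ -0.00014227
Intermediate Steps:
b(K, n) = (33 + K)*(89 + n) (b(K, n) = (K + 33)*(n + 89) = (33 + K)*(89 + n))
1/((26 + U(-7)*50) + b(-78, 60)) = 1/((26 - 7*50) + (2937 + 33*60 + 89*(-78) - 78*60)) = 1/((26 - 350) + (2937 + 1980 - 6942 - 4680)) = 1/(-324 - 6705) = 1/(-7029) = -1/7029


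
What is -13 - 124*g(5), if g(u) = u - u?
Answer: -13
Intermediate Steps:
g(u) = 0
-13 - 124*g(5) = -13 - 124*0 = -13 + 0 = -13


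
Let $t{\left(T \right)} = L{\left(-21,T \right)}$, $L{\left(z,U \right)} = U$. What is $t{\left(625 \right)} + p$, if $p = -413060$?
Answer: $-412435$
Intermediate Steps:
$t{\left(T \right)} = T$
$t{\left(625 \right)} + p = 625 - 413060 = -412435$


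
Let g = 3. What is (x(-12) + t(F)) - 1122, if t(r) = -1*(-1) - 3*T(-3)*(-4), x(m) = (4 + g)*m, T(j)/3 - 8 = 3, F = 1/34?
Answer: -809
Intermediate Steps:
F = 1/34 ≈ 0.029412
T(j) = 33 (T(j) = 24 + 3*3 = 24 + 9 = 33)
x(m) = 7*m (x(m) = (4 + 3)*m = 7*m)
t(r) = 397 (t(r) = -1*(-1) - 99*(-4) = 1 - 3*(-132) = 1 + 396 = 397)
(x(-12) + t(F)) - 1122 = (7*(-12) + 397) - 1122 = (-84 + 397) - 1122 = 313 - 1122 = -809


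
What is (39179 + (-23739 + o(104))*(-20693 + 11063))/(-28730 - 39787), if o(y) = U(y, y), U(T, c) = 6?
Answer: -228587969/68517 ≈ -3336.2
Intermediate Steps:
o(y) = 6
(39179 + (-23739 + o(104))*(-20693 + 11063))/(-28730 - 39787) = (39179 + (-23739 + 6)*(-20693 + 11063))/(-28730 - 39787) = (39179 - 23733*(-9630))/(-68517) = (39179 + 228548790)*(-1/68517) = 228587969*(-1/68517) = -228587969/68517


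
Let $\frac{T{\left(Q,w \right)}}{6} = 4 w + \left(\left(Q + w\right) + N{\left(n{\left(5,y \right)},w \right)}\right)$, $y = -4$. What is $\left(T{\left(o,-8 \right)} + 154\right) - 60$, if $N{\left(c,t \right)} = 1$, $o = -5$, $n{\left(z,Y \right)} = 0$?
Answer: $-170$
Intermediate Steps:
$T{\left(Q,w \right)} = 6 + 6 Q + 30 w$ ($T{\left(Q,w \right)} = 6 \left(4 w + \left(\left(Q + w\right) + 1\right)\right) = 6 \left(4 w + \left(1 + Q + w\right)\right) = 6 \left(1 + Q + 5 w\right) = 6 + 6 Q + 30 w$)
$\left(T{\left(o,-8 \right)} + 154\right) - 60 = \left(\left(6 + 6 \left(-5\right) + 30 \left(-8\right)\right) + 154\right) - 60 = \left(\left(6 - 30 - 240\right) + 154\right) - 60 = \left(-264 + 154\right) - 60 = -110 - 60 = -170$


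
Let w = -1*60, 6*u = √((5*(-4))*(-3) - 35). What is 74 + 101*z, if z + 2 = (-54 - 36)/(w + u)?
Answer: 1820/71 ≈ 25.634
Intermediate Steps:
u = ⅚ (u = √((5*(-4))*(-3) - 35)/6 = √(-20*(-3) - 35)/6 = √(60 - 35)/6 = √25/6 = (⅙)*5 = ⅚ ≈ 0.83333)
w = -60
z = -34/71 (z = -2 + (-54 - 36)/(-60 + ⅚) = -2 - 90/(-355/6) = -2 - 90*(-6/355) = -2 + 108/71 = -34/71 ≈ -0.47887)
74 + 101*z = 74 + 101*(-34/71) = 74 - 3434/71 = 1820/71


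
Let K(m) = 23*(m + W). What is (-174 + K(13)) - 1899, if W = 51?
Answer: -601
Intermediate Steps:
K(m) = 1173 + 23*m (K(m) = 23*(m + 51) = 23*(51 + m) = 1173 + 23*m)
(-174 + K(13)) - 1899 = (-174 + (1173 + 23*13)) - 1899 = (-174 + (1173 + 299)) - 1899 = (-174 + 1472) - 1899 = 1298 - 1899 = -601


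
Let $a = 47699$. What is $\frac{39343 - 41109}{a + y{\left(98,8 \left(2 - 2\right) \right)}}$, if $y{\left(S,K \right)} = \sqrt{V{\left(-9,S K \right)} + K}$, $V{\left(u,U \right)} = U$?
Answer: $- \frac{1766}{47699} \approx -0.037024$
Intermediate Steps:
$y{\left(S,K \right)} = \sqrt{K + K S}$ ($y{\left(S,K \right)} = \sqrt{S K + K} = \sqrt{K S + K} = \sqrt{K + K S}$)
$\frac{39343 - 41109}{a + y{\left(98,8 \left(2 - 2\right) \right)}} = \frac{39343 - 41109}{47699 + \sqrt{8 \left(2 - 2\right) \left(1 + 98\right)}} = - \frac{1766}{47699 + \sqrt{8 \cdot 0 \cdot 99}} = - \frac{1766}{47699 + \sqrt{0 \cdot 99}} = - \frac{1766}{47699 + \sqrt{0}} = - \frac{1766}{47699 + 0} = - \frac{1766}{47699}$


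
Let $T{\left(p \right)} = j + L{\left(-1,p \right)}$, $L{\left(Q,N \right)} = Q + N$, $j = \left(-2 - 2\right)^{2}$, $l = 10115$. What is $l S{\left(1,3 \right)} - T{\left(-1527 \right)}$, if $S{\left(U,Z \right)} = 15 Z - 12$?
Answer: $335307$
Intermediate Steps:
$j = 16$ ($j = \left(-4\right)^{2} = 16$)
$L{\left(Q,N \right)} = N + Q$
$S{\left(U,Z \right)} = -12 + 15 Z$
$T{\left(p \right)} = 15 + p$ ($T{\left(p \right)} = 16 + \left(p - 1\right) = 16 + \left(-1 + p\right) = 15 + p$)
$l S{\left(1,3 \right)} - T{\left(-1527 \right)} = 10115 \left(-12 + 15 \cdot 3\right) - \left(15 - 1527\right) = 10115 \left(-12 + 45\right) - -1512 = 10115 \cdot 33 + 1512 = 333795 + 1512 = 335307$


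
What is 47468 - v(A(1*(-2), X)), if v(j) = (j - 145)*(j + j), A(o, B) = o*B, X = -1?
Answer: 48040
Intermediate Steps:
A(o, B) = B*o
v(j) = 2*j*(-145 + j) (v(j) = (-145 + j)*(2*j) = 2*j*(-145 + j))
47468 - v(A(1*(-2), X)) = 47468 - 2*(-(-2))*(-145 - (-2)) = 47468 - 2*(-1*(-2))*(-145 - 1*(-2)) = 47468 - 2*2*(-145 + 2) = 47468 - 2*2*(-143) = 47468 - 1*(-572) = 47468 + 572 = 48040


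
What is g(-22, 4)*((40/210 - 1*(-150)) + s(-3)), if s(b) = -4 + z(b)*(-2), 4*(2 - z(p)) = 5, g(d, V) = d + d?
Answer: -133694/21 ≈ -6366.4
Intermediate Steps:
g(d, V) = 2*d
z(p) = 3/4 (z(p) = 2 - 1/4*5 = 2 - 5/4 = 3/4)
s(b) = -11/2 (s(b) = -4 + (3/4)*(-2) = -4 - 3/2 = -11/2)
g(-22, 4)*((40/210 - 1*(-150)) + s(-3)) = (2*(-22))*((40/210 - 1*(-150)) - 11/2) = -44*((40*(1/210) + 150) - 11/2) = -44*((4/21 + 150) - 11/2) = -44*(3154/21 - 11/2) = -44*6077/42 = -133694/21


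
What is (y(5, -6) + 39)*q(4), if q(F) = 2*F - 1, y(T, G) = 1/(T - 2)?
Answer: 826/3 ≈ 275.33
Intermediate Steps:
y(T, G) = 1/(-2 + T)
q(F) = -1 + 2*F
(y(5, -6) + 39)*q(4) = (1/(-2 + 5) + 39)*(-1 + 2*4) = (1/3 + 39)*(-1 + 8) = (⅓ + 39)*7 = (118/3)*7 = 826/3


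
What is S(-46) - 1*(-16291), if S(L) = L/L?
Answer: 16292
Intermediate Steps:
S(L) = 1
S(-46) - 1*(-16291) = 1 - 1*(-16291) = 1 + 16291 = 16292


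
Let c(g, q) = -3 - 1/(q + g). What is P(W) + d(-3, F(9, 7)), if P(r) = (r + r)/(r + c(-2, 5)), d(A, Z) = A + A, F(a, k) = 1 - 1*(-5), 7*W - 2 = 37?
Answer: -48/47 ≈ -1.0213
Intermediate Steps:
W = 39/7 (W = 2/7 + (⅐)*37 = 2/7 + 37/7 = 39/7 ≈ 5.5714)
c(g, q) = -3 - 1/(g + q)
F(a, k) = 6 (F(a, k) = 1 + 5 = 6)
d(A, Z) = 2*A
P(r) = 2*r/(-10/3 + r) (P(r) = (r + r)/(r + (-1 - 3*(-2) - 3*5)/(-2 + 5)) = (2*r)/(r + (-1 + 6 - 15)/3) = (2*r)/(r + (⅓)*(-10)) = (2*r)/(r - 10/3) = (2*r)/(-10/3 + r) = 2*r/(-10/3 + r))
P(W) + d(-3, F(9, 7)) = 6*(39/7)/(-10 + 3*(39/7)) + 2*(-3) = 6*(39/7)/(-10 + 117/7) - 6 = 6*(39/7)/(47/7) - 6 = 6*(39/7)*(7/47) - 6 = 234/47 - 6 = -48/47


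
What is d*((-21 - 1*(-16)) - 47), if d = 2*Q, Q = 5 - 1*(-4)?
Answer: -936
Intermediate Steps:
Q = 9 (Q = 5 + 4 = 9)
d = 18 (d = 2*9 = 18)
d*((-21 - 1*(-16)) - 47) = 18*((-21 - 1*(-16)) - 47) = 18*((-21 + 16) - 47) = 18*(-5 - 47) = 18*(-52) = -936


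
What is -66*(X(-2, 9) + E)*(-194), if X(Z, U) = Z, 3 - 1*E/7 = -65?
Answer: 6069096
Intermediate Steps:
E = 476 (E = 21 - 7*(-65) = 21 + 455 = 476)
-66*(X(-2, 9) + E)*(-194) = -66*(-2 + 476)*(-194) = -66*474*(-194) = -31284*(-194) = 6069096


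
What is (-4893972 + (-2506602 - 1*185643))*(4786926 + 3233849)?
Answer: -60847339658175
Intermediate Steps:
(-4893972 + (-2506602 - 1*185643))*(4786926 + 3233849) = (-4893972 + (-2506602 - 185643))*8020775 = (-4893972 - 2692245)*8020775 = -7586217*8020775 = -60847339658175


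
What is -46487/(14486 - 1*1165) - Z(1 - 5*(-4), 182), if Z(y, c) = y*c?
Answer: -7279907/1903 ≈ -3825.5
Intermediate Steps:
Z(y, c) = c*y
-46487/(14486 - 1*1165) - Z(1 - 5*(-4), 182) = -46487/(14486 - 1*1165) - 182*(1 - 5*(-4)) = -46487/(14486 - 1165) - 182*(1 + 20) = -46487/13321 - 182*21 = -46487*1/13321 - 1*3822 = -6641/1903 - 3822 = -7279907/1903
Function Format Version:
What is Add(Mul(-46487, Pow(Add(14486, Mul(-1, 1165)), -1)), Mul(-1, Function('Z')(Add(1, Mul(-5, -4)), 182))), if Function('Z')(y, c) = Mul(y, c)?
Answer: Rational(-7279907, 1903) ≈ -3825.5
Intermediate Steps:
Function('Z')(y, c) = Mul(c, y)
Add(Mul(-46487, Pow(Add(14486, Mul(-1, 1165)), -1)), Mul(-1, Function('Z')(Add(1, Mul(-5, -4)), 182))) = Add(Mul(-46487, Pow(Add(14486, Mul(-1, 1165)), -1)), Mul(-1, Mul(182, Add(1, Mul(-5, -4))))) = Add(Mul(-46487, Pow(Add(14486, -1165), -1)), Mul(-1, Mul(182, Add(1, 20)))) = Add(Mul(-46487, Pow(13321, -1)), Mul(-1, Mul(182, 21))) = Add(Mul(-46487, Rational(1, 13321)), Mul(-1, 3822)) = Add(Rational(-6641, 1903), -3822) = Rational(-7279907, 1903)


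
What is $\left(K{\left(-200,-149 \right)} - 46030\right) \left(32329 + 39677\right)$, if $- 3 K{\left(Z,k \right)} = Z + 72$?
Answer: $-3311363924$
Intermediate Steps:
$K{\left(Z,k \right)} = -24 - \frac{Z}{3}$ ($K{\left(Z,k \right)} = - \frac{Z + 72}{3} = - \frac{72 + Z}{3} = -24 - \frac{Z}{3}$)
$\left(K{\left(-200,-149 \right)} - 46030\right) \left(32329 + 39677\right) = \left(\left(-24 - - \frac{200}{3}\right) - 46030\right) \left(32329 + 39677\right) = \left(\left(-24 + \frac{200}{3}\right) - 46030\right) 72006 = \left(\frac{128}{3} - 46030\right) 72006 = \left(- \frac{137962}{3}\right) 72006 = -3311363924$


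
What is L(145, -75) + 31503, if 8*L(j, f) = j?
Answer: 252169/8 ≈ 31521.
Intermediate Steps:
L(j, f) = j/8
L(145, -75) + 31503 = (⅛)*145 + 31503 = 145/8 + 31503 = 252169/8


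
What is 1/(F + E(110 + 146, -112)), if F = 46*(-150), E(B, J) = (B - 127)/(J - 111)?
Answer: -223/1538829 ≈ -0.00014492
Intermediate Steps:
E(B, J) = (-127 + B)/(-111 + J)
F = -6900
1/(F + E(110 + 146, -112)) = 1/(-6900 + (-127 + (110 + 146))/(-111 - 112)) = 1/(-6900 + (-127 + 256)/(-223)) = 1/(-6900 - 1/223*129) = 1/(-6900 - 129/223) = 1/(-1538829/223) = -223/1538829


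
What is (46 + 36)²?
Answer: 6724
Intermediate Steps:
(46 + 36)² = 82² = 6724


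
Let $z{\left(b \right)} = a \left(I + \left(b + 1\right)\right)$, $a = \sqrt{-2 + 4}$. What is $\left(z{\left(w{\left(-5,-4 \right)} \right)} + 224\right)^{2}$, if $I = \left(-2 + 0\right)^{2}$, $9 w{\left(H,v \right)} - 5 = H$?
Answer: $50226 + 2240 \sqrt{2} \approx 53394.0$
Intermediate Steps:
$w{\left(H,v \right)} = \frac{5}{9} + \frac{H}{9}$
$a = \sqrt{2} \approx 1.4142$
$I = 4$ ($I = \left(-2\right)^{2} = 4$)
$z{\left(b \right)} = \sqrt{2} \left(5 + b\right)$ ($z{\left(b \right)} = \sqrt{2} \left(4 + \left(b + 1\right)\right) = \sqrt{2} \left(4 + \left(1 + b\right)\right) = \sqrt{2} \left(5 + b\right)$)
$\left(z{\left(w{\left(-5,-4 \right)} \right)} + 224\right)^{2} = \left(\sqrt{2} \left(5 + \left(\frac{5}{9} + \frac{1}{9} \left(-5\right)\right)\right) + 224\right)^{2} = \left(\sqrt{2} \left(5 + \left(\frac{5}{9} - \frac{5}{9}\right)\right) + 224\right)^{2} = \left(\sqrt{2} \left(5 + 0\right) + 224\right)^{2} = \left(\sqrt{2} \cdot 5 + 224\right)^{2} = \left(5 \sqrt{2} + 224\right)^{2} = \left(224 + 5 \sqrt{2}\right)^{2}$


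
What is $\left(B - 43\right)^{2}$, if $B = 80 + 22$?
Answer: $3481$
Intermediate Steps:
$B = 102$
$\left(B - 43\right)^{2} = \left(102 - 43\right)^{2} = 59^{2} = 3481$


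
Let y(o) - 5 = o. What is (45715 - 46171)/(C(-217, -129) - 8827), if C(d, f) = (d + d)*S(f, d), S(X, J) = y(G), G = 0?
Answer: 456/10997 ≈ 0.041466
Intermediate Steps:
y(o) = 5 + o
S(X, J) = 5 (S(X, J) = 5 + 0 = 5)
C(d, f) = 10*d (C(d, f) = (d + d)*5 = (2*d)*5 = 10*d)
(45715 - 46171)/(C(-217, -129) - 8827) = (45715 - 46171)/(10*(-217) - 8827) = -456/(-2170 - 8827) = -456/(-10997) = -456*(-1/10997) = 456/10997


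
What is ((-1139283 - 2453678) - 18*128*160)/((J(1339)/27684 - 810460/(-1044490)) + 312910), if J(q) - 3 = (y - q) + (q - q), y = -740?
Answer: -136371800198949/10771452145225 ≈ -12.660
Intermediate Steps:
J(q) = -737 - q (J(q) = 3 + ((-740 - q) + (q - q)) = 3 + ((-740 - q) + 0) = 3 + (-740 - q) = -737 - q)
((-1139283 - 2453678) - 18*128*160)/((J(1339)/27684 - 810460/(-1044490)) + 312910) = ((-1139283 - 2453678) - 18*128*160)/(((-737 - 1*1339)/27684 - 810460/(-1044490)) + 312910) = (-3592961 - 2304*160)/(((-737 - 1339)*(1/27684) - 810460*(-1/1044490)) + 312910) = (-3592961 - 368640)/((-2076*1/27684 + 81046/104449) + 312910) = -3961601/((-173/2307 + 81046/104449) + 312910) = -3961601/(168903445/240963843 + 312910) = -3961601/75400165016575/240963843 = -3961601*240963843/75400165016575 = -136371800198949/10771452145225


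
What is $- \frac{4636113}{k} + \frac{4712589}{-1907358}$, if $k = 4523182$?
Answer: $- \frac{2513218746471}{718943947763} \approx -3.4957$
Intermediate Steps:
$- \frac{4636113}{k} + \frac{4712589}{-1907358} = - \frac{4636113}{4523182} + \frac{4712589}{-1907358} = \left(-4636113\right) \frac{1}{4523182} + 4712589 \left(- \frac{1}{1907358}\right) = - \frac{4636113}{4523182} - \frac{1570863}{635786} = - \frac{2513218746471}{718943947763}$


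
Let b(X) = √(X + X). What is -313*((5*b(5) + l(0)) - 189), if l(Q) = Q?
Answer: 59157 - 1565*√10 ≈ 54208.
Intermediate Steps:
b(X) = √2*√X (b(X) = √(2*X) = √2*√X)
-313*((5*b(5) + l(0)) - 189) = -313*((5*(√2*√5) + 0) - 189) = -313*((5*√10 + 0) - 189) = -313*(5*√10 - 189) = -313*(-189 + 5*√10) = 59157 - 1565*√10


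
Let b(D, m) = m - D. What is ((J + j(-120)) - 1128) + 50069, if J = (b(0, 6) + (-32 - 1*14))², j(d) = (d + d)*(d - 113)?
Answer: 106461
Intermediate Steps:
j(d) = 2*d*(-113 + d) (j(d) = (2*d)*(-113 + d) = 2*d*(-113 + d))
J = 1600 (J = ((6 - 1*0) + (-32 - 1*14))² = ((6 + 0) + (-32 - 14))² = (6 - 46)² = (-40)² = 1600)
((J + j(-120)) - 1128) + 50069 = ((1600 + 2*(-120)*(-113 - 120)) - 1128) + 50069 = ((1600 + 2*(-120)*(-233)) - 1128) + 50069 = ((1600 + 55920) - 1128) + 50069 = (57520 - 1128) + 50069 = 56392 + 50069 = 106461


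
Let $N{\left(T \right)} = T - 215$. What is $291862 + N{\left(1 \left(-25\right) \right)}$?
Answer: $291622$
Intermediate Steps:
$N{\left(T \right)} = -215 + T$ ($N{\left(T \right)} = T - 215 = -215 + T$)
$291862 + N{\left(1 \left(-25\right) \right)} = 291862 + \left(-215 + 1 \left(-25\right)\right) = 291862 - 240 = 291622$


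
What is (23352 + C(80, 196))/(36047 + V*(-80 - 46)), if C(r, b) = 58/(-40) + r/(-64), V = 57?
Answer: 233493/288650 ≈ 0.80891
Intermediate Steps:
C(r, b) = -29/20 - r/64 (C(r, b) = 58*(-1/40) + r*(-1/64) = -29/20 - r/64)
(23352 + C(80, 196))/(36047 + V*(-80 - 46)) = (23352 + (-29/20 - 1/64*80))/(36047 + 57*(-80 - 46)) = (23352 + (-29/20 - 5/4))/(36047 + 57*(-126)) = (23352 - 27/10)/(36047 - 7182) = (233493/10)/28865 = (233493/10)*(1/28865) = 233493/288650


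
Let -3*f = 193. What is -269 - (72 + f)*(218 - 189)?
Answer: -1474/3 ≈ -491.33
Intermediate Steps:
f = -193/3 (f = -⅓*193 = -193/3 ≈ -64.333)
-269 - (72 + f)*(218 - 189) = -269 - (72 - 193/3)*(218 - 189) = -269 - 23*29/3 = -269 - 1*667/3 = -269 - 667/3 = -1474/3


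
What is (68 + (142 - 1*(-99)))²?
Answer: 95481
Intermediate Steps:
(68 + (142 - 1*(-99)))² = (68 + (142 + 99))² = (68 + 241)² = 309² = 95481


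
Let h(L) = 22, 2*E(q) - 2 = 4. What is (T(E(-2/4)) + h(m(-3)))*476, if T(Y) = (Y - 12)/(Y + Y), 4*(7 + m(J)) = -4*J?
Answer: 9758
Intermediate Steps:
E(q) = 3 (E(q) = 1 + (½)*4 = 1 + 2 = 3)
m(J) = -7 - J (m(J) = -7 + (-4*J)/4 = -7 - J)
T(Y) = (-12 + Y)/(2*Y) (T(Y) = (-12 + Y)/((2*Y)) = (-12 + Y)*(1/(2*Y)) = (-12 + Y)/(2*Y))
(T(E(-2/4)) + h(m(-3)))*476 = ((½)*(-12 + 3)/3 + 22)*476 = ((½)*(⅓)*(-9) + 22)*476 = (-3/2 + 22)*476 = (41/2)*476 = 9758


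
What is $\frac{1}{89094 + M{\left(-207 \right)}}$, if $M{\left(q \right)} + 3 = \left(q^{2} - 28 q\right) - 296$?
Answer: $\frac{1}{137440} \approx 7.2759 \cdot 10^{-6}$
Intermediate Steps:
$M{\left(q \right)} = -299 + q^{2} - 28 q$ ($M{\left(q \right)} = -3 - \left(296 - q^{2} + 28 q\right) = -299 + q^{2} - 28 q$)
$\frac{1}{89094 + M{\left(-207 \right)}} = \frac{1}{89094 - \left(-5497 - 42849\right)} = \frac{1}{89094 + \left(-299 + 42849 + 5796\right)} = \frac{1}{89094 + 48346} = \frac{1}{137440}$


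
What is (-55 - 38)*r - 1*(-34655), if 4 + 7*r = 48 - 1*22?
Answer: 240539/7 ≈ 34363.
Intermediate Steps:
r = 22/7 (r = -4/7 + (48 - 1*22)/7 = -4/7 + (48 - 22)/7 = -4/7 + (⅐)*26 = -4/7 + 26/7 = 22/7 ≈ 3.1429)
(-55 - 38)*r - 1*(-34655) = (-55 - 38)*(22/7) - 1*(-34655) = -93*22/7 + 34655 = -2046/7 + 34655 = 240539/7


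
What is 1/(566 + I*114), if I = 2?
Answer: 1/794 ≈ 0.0012594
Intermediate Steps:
1/(566 + I*114) = 1/(566 + 2*114) = 1/(566 + 228) = 1/794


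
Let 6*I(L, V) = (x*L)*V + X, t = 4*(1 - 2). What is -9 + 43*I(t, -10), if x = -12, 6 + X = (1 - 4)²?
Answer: -6855/2 ≈ -3427.5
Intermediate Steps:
t = -4 (t = 4*(-1) = -4)
X = 3 (X = -6 + (1 - 4)² = -6 + (-3)² = -6 + 9 = 3)
I(L, V) = ½ - 2*L*V (I(L, V) = ((-12*L)*V + 3)/6 = (-12*L*V + 3)/6 = (3 - 12*L*V)/6 = ½ - 2*L*V)
-9 + 43*I(t, -10) = -9 + 43*(½ - 2*(-4)*(-10)) = -9 + 43*(½ - 80) = -9 + 43*(-159/2) = -9 - 6837/2 = -6855/2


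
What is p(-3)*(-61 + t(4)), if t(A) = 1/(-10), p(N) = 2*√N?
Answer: -611*I*√3/5 ≈ -211.66*I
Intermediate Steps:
t(A) = -⅒
p(-3)*(-61 + t(4)) = (2*√(-3))*(-61 - ⅒) = (2*(I*√3))*(-611/10) = (2*I*√3)*(-611/10) = -611*I*√3/5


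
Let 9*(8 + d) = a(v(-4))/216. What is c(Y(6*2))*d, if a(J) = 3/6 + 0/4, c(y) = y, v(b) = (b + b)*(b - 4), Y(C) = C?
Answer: -31103/324 ≈ -95.997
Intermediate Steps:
v(b) = 2*b*(-4 + b) (v(b) = (2*b)*(-4 + b) = 2*b*(-4 + b))
a(J) = ½ (a(J) = 3*(⅙) + 0*(¼) = ½ + 0 = ½)
d = -31103/3888 (d = -8 + ((½)/216)/9 = -8 + ((½)*(1/216))/9 = -8 + (⅑)*(1/432) = -8 + 1/3888 = -31103/3888 ≈ -7.9997)
c(Y(6*2))*d = (6*2)*(-31103/3888) = 12*(-31103/3888) = -31103/324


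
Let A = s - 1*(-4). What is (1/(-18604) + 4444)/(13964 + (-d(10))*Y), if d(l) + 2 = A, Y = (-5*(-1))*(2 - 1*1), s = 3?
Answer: 82676175/259321156 ≈ 0.31882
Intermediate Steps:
Y = 5 (Y = 5*(2 - 1) = 5*1 = 5)
A = 7 (A = 3 - 1*(-4) = 3 + 4 = 7)
d(l) = 5 (d(l) = -2 + 7 = 5)
(1/(-18604) + 4444)/(13964 + (-d(10))*Y) = (1/(-18604) + 4444)/(13964 - 1*5*5) = (-1/18604 + 4444)/(13964 - 5*5) = 82676175/(18604*(13964 - 25)) = (82676175/18604)/13939 = (82676175/18604)*(1/13939) = 82676175/259321156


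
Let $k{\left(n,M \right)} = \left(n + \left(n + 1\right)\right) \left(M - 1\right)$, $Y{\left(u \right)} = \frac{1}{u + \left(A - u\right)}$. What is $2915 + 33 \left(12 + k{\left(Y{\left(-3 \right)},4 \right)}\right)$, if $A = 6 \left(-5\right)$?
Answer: $\frac{17017}{5} \approx 3403.4$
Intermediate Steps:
$A = -30$
$Y{\left(u \right)} = - \frac{1}{30}$ ($Y{\left(u \right)} = \frac{1}{u - \left(30 + u\right)} = \frac{1}{-30} = - \frac{1}{30}$)
$k{\left(n,M \right)} = \left(1 + 2 n\right) \left(-1 + M\right)$ ($k{\left(n,M \right)} = \left(n + \left(1 + n\right)\right) \left(-1 + M\right) = \left(1 + 2 n\right) \left(-1 + M\right)$)
$2915 + 33 \left(12 + k{\left(Y{\left(-3 \right)},4 \right)}\right) = 2915 + 33 \left(12 + \left(-1 + 4 - - \frac{1}{15} + 2 \cdot 4 \left(- \frac{1}{30}\right)\right)\right) = 2915 + 33 \left(12 + \left(-1 + 4 + \frac{1}{15} - \frac{4}{15}\right)\right) = 2915 + 33 \left(12 + \frac{14}{5}\right) = 2915 + 33 \cdot \frac{74}{5} = 2915 + \frac{2442}{5} = \frac{17017}{5}$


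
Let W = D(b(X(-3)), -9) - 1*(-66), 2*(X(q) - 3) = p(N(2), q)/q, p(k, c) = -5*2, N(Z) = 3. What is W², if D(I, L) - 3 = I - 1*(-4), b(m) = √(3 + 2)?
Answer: (73 + √5)² ≈ 5660.5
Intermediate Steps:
p(k, c) = -10
X(q) = 3 - 5/q (X(q) = 3 + (-10/q)/2 = 3 - 5/q)
b(m) = √5
D(I, L) = 7 + I (D(I, L) = 3 + (I - 1*(-4)) = 3 + (I + 4) = 3 + (4 + I) = 7 + I)
W = 73 + √5 (W = (7 + √5) - 1*(-66) = (7 + √5) + 66 = 73 + √5 ≈ 75.236)
W² = (73 + √5)²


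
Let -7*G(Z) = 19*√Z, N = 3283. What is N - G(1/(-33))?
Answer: 3283 + 19*I*√33/231 ≈ 3283.0 + 0.4725*I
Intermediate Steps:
G(Z) = -19*√Z/7
N - G(1/(-33)) = 3283 - (-19)*√(1/(-33))/7 = 3283 - (-19)*√(-1/33)/7 = 3283 - (-19)*I*√33/33/7 = 3283 - (-19)*I*√33/231 = 3283 + 19*I*√33/231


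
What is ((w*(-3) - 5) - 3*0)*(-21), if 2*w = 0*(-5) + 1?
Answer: 273/2 ≈ 136.50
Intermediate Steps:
w = ½ (w = (0*(-5) + 1)/2 = (0 + 1)/2 = (½)*1 = ½ ≈ 0.50000)
((w*(-3) - 5) - 3*0)*(-21) = (((½)*(-3) - 5) - 3*0)*(-21) = ((-3/2 - 5) + 0)*(-21) = (-13/2 + 0)*(-21) = -13/2*(-21) = 273/2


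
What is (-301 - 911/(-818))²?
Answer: 60175524249/669124 ≈ 89932.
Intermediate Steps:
(-301 - 911/(-818))² = (-301 - 911*(-1/818))² = (-301 + 911/818)² = (-245307/818)² = 60175524249/669124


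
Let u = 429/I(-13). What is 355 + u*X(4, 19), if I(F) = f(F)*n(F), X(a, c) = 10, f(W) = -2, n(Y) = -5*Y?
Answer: 322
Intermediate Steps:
I(F) = 10*F (I(F) = -(-10)*F = 10*F)
u = -33/10 (u = 429/((10*(-13))) = 429/(-130) = 429*(-1/130) = -33/10 ≈ -3.3000)
355 + u*X(4, 19) = 355 - 33/10*10 = 355 - 33 = 322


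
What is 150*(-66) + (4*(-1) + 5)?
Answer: -9899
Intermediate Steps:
150*(-66) + (4*(-1) + 5) = -9900 + (-4 + 5) = -9900 + 1 = -9899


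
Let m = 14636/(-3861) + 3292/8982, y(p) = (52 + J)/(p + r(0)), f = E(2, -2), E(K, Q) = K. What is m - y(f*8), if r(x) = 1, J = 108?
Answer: -420415150/32752863 ≈ -12.836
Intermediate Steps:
f = 2
y(p) = 160/(1 + p) (y(p) = (52 + 108)/(p + 1) = 160/(1 + p))
m = -6597230/1926639 (m = 14636*(-1/3861) + 3292*(1/8982) = -14636/3861 + 1646/4491 = -6597230/1926639 ≈ -3.4242)
m - y(f*8) = -6597230/1926639 - 160/(1 + 2*8) = -6597230/1926639 - 160/(1 + 16) = -6597230/1926639 - 160/17 = -420415150/32752863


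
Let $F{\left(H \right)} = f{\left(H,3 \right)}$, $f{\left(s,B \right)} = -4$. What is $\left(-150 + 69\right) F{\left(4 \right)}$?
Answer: $324$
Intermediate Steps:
$F{\left(H \right)} = -4$
$\left(-150 + 69\right) F{\left(4 \right)} = \left(-150 + 69\right) \left(-4\right) = \left(-81\right) \left(-4\right) = 324$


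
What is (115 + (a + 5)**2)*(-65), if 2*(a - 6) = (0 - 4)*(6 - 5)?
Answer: -12740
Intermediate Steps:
a = 4 (a = 6 + ((0 - 4)*(6 - 5))/2 = 6 + (-4*1)/2 = 6 + (1/2)*(-4) = 6 - 2 = 4)
(115 + (a + 5)**2)*(-65) = (115 + (4 + 5)**2)*(-65) = (115 + 9**2)*(-65) = (115 + 81)*(-65) = 196*(-65) = -12740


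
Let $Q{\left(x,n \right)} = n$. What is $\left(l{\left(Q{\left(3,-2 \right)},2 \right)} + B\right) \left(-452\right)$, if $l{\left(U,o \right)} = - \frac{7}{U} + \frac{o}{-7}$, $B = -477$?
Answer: $\frac{1499058}{7} \approx 2.1415 \cdot 10^{5}$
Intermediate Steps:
$l{\left(U,o \right)} = - \frac{7}{U} - \frac{o}{7}$ ($l{\left(U,o \right)} = - \frac{7}{U} + o \left(- \frac{1}{7}\right) = - \frac{7}{U} - \frac{o}{7}$)
$\left(l{\left(Q{\left(3,-2 \right)},2 \right)} + B\right) \left(-452\right) = \left(\left(- \frac{7}{-2} - \frac{2}{7}\right) - 477\right) \left(-452\right) = \left(\left(\left(-7\right) \left(- \frac{1}{2}\right) - \frac{2}{7}\right) - 477\right) \left(-452\right) = \left(\left(\frac{7}{2} - \frac{2}{7}\right) - 477\right) \left(-452\right) = \left(\frac{45}{14} - 477\right) \left(-452\right) = \left(- \frac{6633}{14}\right) \left(-452\right) = \frac{1499058}{7}$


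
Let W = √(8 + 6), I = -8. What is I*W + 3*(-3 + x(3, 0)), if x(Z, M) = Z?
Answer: -8*√14 ≈ -29.933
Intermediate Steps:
W = √14 ≈ 3.7417
I*W + 3*(-3 + x(3, 0)) = -8*√14 + 3*(-3 + 3) = -8*√14 + 3*0 = -8*√14 + 0 = -8*√14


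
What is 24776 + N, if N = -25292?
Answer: -516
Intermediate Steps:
24776 + N = 24776 - 25292 = -516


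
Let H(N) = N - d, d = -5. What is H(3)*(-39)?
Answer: -312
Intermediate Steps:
H(N) = 5 + N (H(N) = N - 1*(-5) = N + 5 = 5 + N)
H(3)*(-39) = (5 + 3)*(-39) = 8*(-39) = -312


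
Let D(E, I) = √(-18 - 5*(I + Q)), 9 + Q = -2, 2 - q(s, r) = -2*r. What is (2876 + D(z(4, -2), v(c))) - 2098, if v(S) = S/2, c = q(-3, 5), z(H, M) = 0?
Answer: 778 + √7 ≈ 780.65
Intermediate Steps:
q(s, r) = 2 + 2*r (q(s, r) = 2 - (-2)*r = 2 + 2*r)
Q = -11 (Q = -9 - 2 = -11)
c = 12 (c = 2 + 2*5 = 2 + 10 = 12)
v(S) = S/2 (v(S) = S*(½) = S/2)
D(E, I) = √(37 - 5*I) (D(E, I) = √(-18 - 5*(I - 11)) = √(-18 - 5*(-11 + I)) = √(-18 + (55 - 5*I)) = √(37 - 5*I))
(2876 + D(z(4, -2), v(c))) - 2098 = (2876 + √(37 - 5*12/2)) - 2098 = (2876 + √(37 - 5*6)) - 2098 = (2876 + √(37 - 30)) - 2098 = (2876 + √7) - 2098 = 778 + √7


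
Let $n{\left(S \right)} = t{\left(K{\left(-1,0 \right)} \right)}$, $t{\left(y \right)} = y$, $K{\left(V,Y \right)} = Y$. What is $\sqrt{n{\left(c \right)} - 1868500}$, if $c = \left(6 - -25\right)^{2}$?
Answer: $10 i \sqrt{18685} \approx 1366.9 i$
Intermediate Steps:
$c = 961$ ($c = \left(6 + 25\right)^{2} = 31^{2} = 961$)
$n{\left(S \right)} = 0$
$\sqrt{n{\left(c \right)} - 1868500} = \sqrt{0 - 1868500} = \sqrt{-1868500} = 10 i \sqrt{18685}$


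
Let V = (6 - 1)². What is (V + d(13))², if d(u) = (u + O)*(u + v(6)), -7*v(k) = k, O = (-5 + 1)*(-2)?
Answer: 78400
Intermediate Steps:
O = 8 (O = -4*(-2) = 8)
v(k) = -k/7
V = 25 (V = 5² = 25)
d(u) = (8 + u)*(-6/7 + u) (d(u) = (u + 8)*(u - ⅐*6) = (8 + u)*(u - 6/7) = (8 + u)*(-6/7 + u))
(V + d(13))² = (25 + (-48/7 + 13² + (50/7)*13))² = (25 + (-48/7 + 169 + 650/7))² = (25 + 255)² = 280² = 78400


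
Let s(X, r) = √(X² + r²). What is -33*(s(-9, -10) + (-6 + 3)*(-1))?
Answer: -99 - 33*√181 ≈ -542.97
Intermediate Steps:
-33*(s(-9, -10) + (-6 + 3)*(-1)) = -33*(√((-9)² + (-10)²) + (-6 + 3)*(-1)) = -33*(√(81 + 100) - 3*(-1)) = -33*(√181 + 3) = -33*(3 + √181) = -99 - 33*√181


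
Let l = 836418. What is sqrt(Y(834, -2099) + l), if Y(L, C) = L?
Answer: 6*sqrt(23257) ≈ 915.01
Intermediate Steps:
sqrt(Y(834, -2099) + l) = sqrt(834 + 836418) = sqrt(837252) = 6*sqrt(23257)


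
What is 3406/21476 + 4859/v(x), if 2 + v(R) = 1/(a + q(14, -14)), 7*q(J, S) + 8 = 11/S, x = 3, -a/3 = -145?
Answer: -85296082871/35070308 ≈ -2432.1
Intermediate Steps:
a = 435 (a = -3*(-145) = 435)
q(J, S) = -8/7 + 11/(7*S) (q(J, S) = -8/7 + (11/S)/7 = -8/7 + 11/(7*S))
v(R) = -84916/42507 (v(R) = -2 + 1/(435 + (⅐)*(11 - 8*(-14))/(-14)) = -2 + 1/(435 + (⅐)*(-1/14)*(11 + 112)) = -2 + 1/(435 + (⅐)*(-1/14)*123) = -2 + 1/(435 - 123/98) = -2 + 1/(42507/98) = -2 + 98/42507 = -84916/42507)
3406/21476 + 4859/v(x) = 3406/21476 + 4859/(-84916/42507) = 3406*(1/21476) + 4859*(-42507/84916) = 131/826 - 206541513/84916 = -85296082871/35070308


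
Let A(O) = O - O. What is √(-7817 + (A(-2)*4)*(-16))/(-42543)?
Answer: -I*√7817/42543 ≈ -0.0020782*I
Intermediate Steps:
A(O) = 0
√(-7817 + (A(-2)*4)*(-16))/(-42543) = √(-7817 + (0*4)*(-16))/(-42543) = √(-7817 + 0*(-16))*(-1/42543) = √(-7817 + 0)*(-1/42543) = √(-7817)*(-1/42543) = (I*√7817)*(-1/42543) = -I*√7817/42543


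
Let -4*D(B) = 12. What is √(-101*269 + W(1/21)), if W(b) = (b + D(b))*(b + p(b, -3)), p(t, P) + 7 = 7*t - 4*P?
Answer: I*√11988535/21 ≈ 164.88*I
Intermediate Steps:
D(B) = -3 (D(B) = -¼*12 = -3)
p(t, P) = -7 - 4*P + 7*t (p(t, P) = -7 + (7*t - 4*P) = -7 + (-4*P + 7*t) = -7 - 4*P + 7*t)
W(b) = (-3 + b)*(5 + 8*b) (W(b) = (b - 3)*(b + (-7 - 4*(-3) + 7*b)) = (-3 + b)*(b + (-7 + 12 + 7*b)) = (-3 + b)*(b + (5 + 7*b)) = (-3 + b)*(5 + 8*b))
√(-101*269 + W(1/21)) = √(-101*269 + (-15 - 19/21 + 8*(1/21)²)) = √(-27169 + (-15 - 19*1/21 + 8*(1/21)²)) = √(-27169 + (-15 - 19/21 + 8*(1/441))) = √(-27169 + (-15 - 19/21 + 8/441)) = √(-27169 - 7006/441) = √(-11988535/441) = I*√11988535/21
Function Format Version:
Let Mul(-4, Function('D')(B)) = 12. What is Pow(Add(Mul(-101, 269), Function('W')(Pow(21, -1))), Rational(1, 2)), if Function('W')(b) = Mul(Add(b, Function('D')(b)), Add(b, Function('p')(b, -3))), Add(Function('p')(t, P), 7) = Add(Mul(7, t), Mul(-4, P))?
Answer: Mul(Rational(1, 21), I, Pow(11988535, Rational(1, 2))) ≈ Mul(164.88, I)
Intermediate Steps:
Function('D')(B) = -3 (Function('D')(B) = Mul(Rational(-1, 4), 12) = -3)
Function('p')(t, P) = Add(-7, Mul(-4, P), Mul(7, t)) (Function('p')(t, P) = Add(-7, Add(Mul(7, t), Mul(-4, P))) = Add(-7, Add(Mul(-4, P), Mul(7, t))) = Add(-7, Mul(-4, P), Mul(7, t)))
Function('W')(b) = Mul(Add(-3, b), Add(5, Mul(8, b))) (Function('W')(b) = Mul(Add(b, -3), Add(b, Add(-7, Mul(-4, -3), Mul(7, b)))) = Mul(Add(-3, b), Add(b, Add(-7, 12, Mul(7, b)))) = Mul(Add(-3, b), Add(b, Add(5, Mul(7, b)))) = Mul(Add(-3, b), Add(5, Mul(8, b))))
Pow(Add(Mul(-101, 269), Function('W')(Pow(21, -1))), Rational(1, 2)) = Pow(Add(Mul(-101, 269), Add(-15, Mul(-19, Pow(21, -1)), Mul(8, Pow(Pow(21, -1), 2)))), Rational(1, 2)) = Pow(Add(-27169, Add(-15, Mul(-19, Rational(1, 21)), Mul(8, Pow(Rational(1, 21), 2)))), Rational(1, 2)) = Pow(Add(-27169, Add(-15, Rational(-19, 21), Mul(8, Rational(1, 441)))), Rational(1, 2)) = Pow(Add(-27169, Add(-15, Rational(-19, 21), Rational(8, 441))), Rational(1, 2)) = Pow(Add(-27169, Rational(-7006, 441)), Rational(1, 2)) = Pow(Rational(-11988535, 441), Rational(1, 2)) = Mul(Rational(1, 21), I, Pow(11988535, Rational(1, 2)))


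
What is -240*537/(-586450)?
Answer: 12888/58645 ≈ 0.21976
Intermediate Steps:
-240*537/(-586450) = -128880*(-1/586450) = 12888/58645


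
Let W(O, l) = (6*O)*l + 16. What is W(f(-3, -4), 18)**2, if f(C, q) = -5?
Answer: 274576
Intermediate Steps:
W(O, l) = 16 + 6*O*l (W(O, l) = 6*O*l + 16 = 16 + 6*O*l)
W(f(-3, -4), 18)**2 = (16 + 6*(-5)*18)**2 = (16 - 540)**2 = (-524)**2 = 274576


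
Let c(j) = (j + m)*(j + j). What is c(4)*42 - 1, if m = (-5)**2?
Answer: 9743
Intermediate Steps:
m = 25
c(j) = 2*j*(25 + j) (c(j) = (j + 25)*(j + j) = (25 + j)*(2*j) = 2*j*(25 + j))
c(4)*42 - 1 = (2*4*(25 + 4))*42 - 1 = (2*4*29)*42 - 1 = 232*42 - 1 = 9744 - 1 = 9743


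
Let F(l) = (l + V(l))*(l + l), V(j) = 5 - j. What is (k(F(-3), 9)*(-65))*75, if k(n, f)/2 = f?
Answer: -87750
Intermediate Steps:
F(l) = 10*l (F(l) = (l + (5 - l))*(l + l) = 5*(2*l) = 10*l)
k(n, f) = 2*f
(k(F(-3), 9)*(-65))*75 = ((2*9)*(-65))*75 = (18*(-65))*75 = -1170*75 = -87750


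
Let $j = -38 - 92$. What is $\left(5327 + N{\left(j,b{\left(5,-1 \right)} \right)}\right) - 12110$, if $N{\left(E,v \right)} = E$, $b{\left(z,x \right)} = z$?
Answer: $-6913$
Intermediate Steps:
$j = -130$
$\left(5327 + N{\left(j,b{\left(5,-1 \right)} \right)}\right) - 12110 = \left(5327 - 130\right) - 12110 = 5197 - 12110 = -6913$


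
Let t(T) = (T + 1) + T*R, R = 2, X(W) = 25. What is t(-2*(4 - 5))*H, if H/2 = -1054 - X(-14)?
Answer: -15106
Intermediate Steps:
H = -2158 (H = 2*(-1054 - 1*25) = 2*(-1054 - 25) = 2*(-1079) = -2158)
t(T) = 1 + 3*T (t(T) = (T + 1) + T*2 = (1 + T) + 2*T = 1 + 3*T)
t(-2*(4 - 5))*H = (1 + 3*(-2*(4 - 5)))*(-2158) = (1 + 3*(-2*(-1)))*(-2158) = (1 + 3*2)*(-2158) = (1 + 6)*(-2158) = 7*(-2158) = -15106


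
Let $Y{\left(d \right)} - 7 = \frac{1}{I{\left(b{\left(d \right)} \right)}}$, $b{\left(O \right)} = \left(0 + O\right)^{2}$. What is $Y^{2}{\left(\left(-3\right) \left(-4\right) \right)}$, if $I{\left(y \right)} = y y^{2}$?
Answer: $\frac{436888963768321}{8916100448256} \approx 49.0$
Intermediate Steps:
$b{\left(O \right)} = O^{2}$
$I{\left(y \right)} = y^{3}$
$Y{\left(d \right)} = 7 + \frac{1}{d^{6}}$ ($Y{\left(d \right)} = 7 + \frac{1}{\left(d^{2}\right)^{3}} = 7 + \frac{1}{d^{6}}$)
$Y^{2}{\left(\left(-3\right) \left(-4\right) \right)} = \left(7 + \frac{1}{2985984}\right)^{2} = \left(\frac{20901889}{2985984}\right)^{2} = \frac{436888963768321}{8916100448256}$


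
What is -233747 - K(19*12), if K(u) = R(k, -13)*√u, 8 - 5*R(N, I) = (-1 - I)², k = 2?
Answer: -233747 + 272*√57/5 ≈ -2.3334e+5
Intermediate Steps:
R(N, I) = 8/5 - (-1 - I)²/5
K(u) = -136*√u/5 (K(u) = (8/5 - (1 - 13)²/5)*√u = (8/5 - ⅕*(-12)²)*√u = (8/5 - ⅕*144)*√u = (8/5 - 144/5)*√u = -136*√u/5)
-233747 - K(19*12) = -233747 - (-136)*√(19*12)/5 = -233747 - (-136)*√228/5 = -233747 - (-136)*2*√57/5 = -233747 - (-272)*√57/5 = -233747 + 272*√57/5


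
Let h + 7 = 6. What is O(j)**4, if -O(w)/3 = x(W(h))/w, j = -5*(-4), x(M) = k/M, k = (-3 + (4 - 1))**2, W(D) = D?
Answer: 0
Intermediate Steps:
h = -1 (h = -7 + 6 = -1)
k = 0 (k = (-3 + 3)**2 = 0**2 = 0)
x(M) = 0 (x(M) = 0/M = 0)
j = 20
O(w) = 0 (O(w) = -0/w = -3*0 = 0)
O(j)**4 = 0**4 = 0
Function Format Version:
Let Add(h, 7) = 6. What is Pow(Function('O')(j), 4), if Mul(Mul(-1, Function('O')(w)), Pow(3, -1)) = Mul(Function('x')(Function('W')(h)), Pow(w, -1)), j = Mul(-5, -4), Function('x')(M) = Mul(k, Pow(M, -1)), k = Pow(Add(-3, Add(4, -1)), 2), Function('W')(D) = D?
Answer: 0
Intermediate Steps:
h = -1 (h = Add(-7, 6) = -1)
k = 0 (k = Pow(Add(-3, 3), 2) = Pow(0, 2) = 0)
Function('x')(M) = 0 (Function('x')(M) = Mul(0, Pow(M, -1)) = 0)
j = 20
Function('O')(w) = 0 (Function('O')(w) = Mul(-3, Mul(0, Pow(w, -1))) = Mul(-3, 0) = 0)
Pow(Function('O')(j), 4) = Pow(0, 4) = 0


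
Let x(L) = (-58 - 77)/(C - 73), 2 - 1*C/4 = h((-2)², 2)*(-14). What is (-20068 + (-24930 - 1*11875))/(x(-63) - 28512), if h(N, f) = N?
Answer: 3014269/1511181 ≈ 1.9946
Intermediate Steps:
C = 232 (C = 8 - 4*(-2)²*(-14) = 8 - 16*(-14) = 8 - 4*(-56) = 8 + 224 = 232)
x(L) = -45/53 (x(L) = (-58 - 77)/(232 - 73) = -135/159 = -135*1/159 = -45/53)
(-20068 + (-24930 - 1*11875))/(x(-63) - 28512) = (-20068 + (-24930 - 1*11875))/(-45/53 - 28512) = (-20068 + (-24930 - 11875))/(-1511181/53) = (-20068 - 36805)*(-53/1511181) = -56873*(-53/1511181) = 3014269/1511181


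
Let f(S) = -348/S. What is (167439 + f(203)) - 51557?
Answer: 811162/7 ≈ 1.1588e+5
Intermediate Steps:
(167439 + f(203)) - 51557 = (167439 - 348/203) - 51557 = (167439 - 348*1/203) - 51557 = (167439 - 12/7) - 51557 = 1172061/7 - 51557 = 811162/7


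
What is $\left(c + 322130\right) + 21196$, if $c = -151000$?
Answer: $192326$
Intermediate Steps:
$\left(c + 322130\right) + 21196 = \left(-151000 + 322130\right) + 21196 = 171130 + 21196 = 192326$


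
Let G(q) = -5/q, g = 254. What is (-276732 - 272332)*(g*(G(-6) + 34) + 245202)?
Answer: -418468578536/3 ≈ -1.3949e+11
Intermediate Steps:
(-276732 - 272332)*(g*(G(-6) + 34) + 245202) = (-276732 - 272332)*(254*(-5/(-6) + 34) + 245202) = -549064*(254*(-5*(-⅙) + 34) + 245202) = -549064*(254*(⅚ + 34) + 245202) = -549064*(254*(209/6) + 245202) = -549064*(26543/3 + 245202) = -549064*762149/3 = -418468578536/3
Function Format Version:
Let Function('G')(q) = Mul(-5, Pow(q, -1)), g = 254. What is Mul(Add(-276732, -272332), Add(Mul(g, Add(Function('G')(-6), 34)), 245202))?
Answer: Rational(-418468578536, 3) ≈ -1.3949e+11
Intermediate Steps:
Mul(Add(-276732, -272332), Add(Mul(g, Add(Function('G')(-6), 34)), 245202)) = Mul(Add(-276732, -272332), Add(Mul(254, Add(Mul(-5, Pow(-6, -1)), 34)), 245202)) = Mul(-549064, Add(Mul(254, Add(Mul(-5, Rational(-1, 6)), 34)), 245202)) = Mul(-549064, Add(Mul(254, Add(Rational(5, 6), 34)), 245202)) = Mul(-549064, Add(Mul(254, Rational(209, 6)), 245202)) = Mul(-549064, Add(Rational(26543, 3), 245202)) = Mul(-549064, Rational(762149, 3)) = Rational(-418468578536, 3)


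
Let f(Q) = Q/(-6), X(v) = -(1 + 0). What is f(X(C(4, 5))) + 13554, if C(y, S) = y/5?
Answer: 81325/6 ≈ 13554.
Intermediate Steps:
C(y, S) = y/5 (C(y, S) = y*(1/5) = y/5)
X(v) = -1 (X(v) = -1*1 = -1)
f(Q) = -Q/6 (f(Q) = Q*(-1/6) = -Q/6)
f(X(C(4, 5))) + 13554 = -1/6*(-1) + 13554 = 1/6 + 13554 = 81325/6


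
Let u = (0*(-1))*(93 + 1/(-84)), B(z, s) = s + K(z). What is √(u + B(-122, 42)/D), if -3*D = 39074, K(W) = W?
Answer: 2*√586110/19537 ≈ 0.078372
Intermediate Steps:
D = -39074/3 (D = -⅓*39074 = -39074/3 ≈ -13025.)
B(z, s) = s + z
u = 0 (u = 0*(93 - 1/84) = 0*(7811/84) = 0)
√(u + B(-122, 42)/D) = √(0 + (42 - 122)/(-39074/3)) = √(0 - 80*(-3/39074)) = √(0 + 120/19537) = √(120/19537) = 2*√586110/19537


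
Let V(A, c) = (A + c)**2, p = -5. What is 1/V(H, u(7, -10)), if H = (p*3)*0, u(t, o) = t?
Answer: 1/49 ≈ 0.020408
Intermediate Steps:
H = 0 (H = -5*3*0 = -15*0 = 0)
1/V(H, u(7, -10)) = 1/((0 + 7)**2) = 1/(7**2) = 1/49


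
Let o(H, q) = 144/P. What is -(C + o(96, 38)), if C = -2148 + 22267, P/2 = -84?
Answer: -140827/7 ≈ -20118.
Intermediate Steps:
P = -168 (P = 2*(-84) = -168)
o(H, q) = -6/7 (o(H, q) = 144/(-168) = 144*(-1/168) = -6/7)
C = 20119
-(C + o(96, 38)) = -(20119 - 6/7) = -1*140827/7 = -140827/7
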